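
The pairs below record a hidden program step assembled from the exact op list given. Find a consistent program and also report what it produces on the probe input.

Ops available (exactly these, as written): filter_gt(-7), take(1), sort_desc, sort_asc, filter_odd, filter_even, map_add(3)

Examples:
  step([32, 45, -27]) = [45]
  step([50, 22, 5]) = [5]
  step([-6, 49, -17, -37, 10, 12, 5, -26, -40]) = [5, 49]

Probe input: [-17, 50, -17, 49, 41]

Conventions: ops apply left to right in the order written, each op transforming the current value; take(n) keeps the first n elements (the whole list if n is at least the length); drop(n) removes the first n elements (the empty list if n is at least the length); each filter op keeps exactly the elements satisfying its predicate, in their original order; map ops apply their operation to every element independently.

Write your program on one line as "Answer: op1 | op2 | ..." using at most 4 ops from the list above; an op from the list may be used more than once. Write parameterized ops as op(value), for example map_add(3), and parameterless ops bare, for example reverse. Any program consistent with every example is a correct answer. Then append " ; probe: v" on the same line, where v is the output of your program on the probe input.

filter_odd | filter_gt(-7) | sort_asc ; probe: [41, 49]

Check, running the answer program on each example:
  [32, 45, -27] -> [45, -27] -> [45] -> [45]
  [50, 22, 5] -> [5] -> [5] -> [5]
  [-6, 49, -17, -37, 10, 12, 5, -26, -40] -> [49, -17, -37, 5] -> [49, 5] -> [5, 49]
  probe: [-17, 50, -17, 49, 41] -> [-17, -17, 49, 41] -> [49, 41] -> [41, 49]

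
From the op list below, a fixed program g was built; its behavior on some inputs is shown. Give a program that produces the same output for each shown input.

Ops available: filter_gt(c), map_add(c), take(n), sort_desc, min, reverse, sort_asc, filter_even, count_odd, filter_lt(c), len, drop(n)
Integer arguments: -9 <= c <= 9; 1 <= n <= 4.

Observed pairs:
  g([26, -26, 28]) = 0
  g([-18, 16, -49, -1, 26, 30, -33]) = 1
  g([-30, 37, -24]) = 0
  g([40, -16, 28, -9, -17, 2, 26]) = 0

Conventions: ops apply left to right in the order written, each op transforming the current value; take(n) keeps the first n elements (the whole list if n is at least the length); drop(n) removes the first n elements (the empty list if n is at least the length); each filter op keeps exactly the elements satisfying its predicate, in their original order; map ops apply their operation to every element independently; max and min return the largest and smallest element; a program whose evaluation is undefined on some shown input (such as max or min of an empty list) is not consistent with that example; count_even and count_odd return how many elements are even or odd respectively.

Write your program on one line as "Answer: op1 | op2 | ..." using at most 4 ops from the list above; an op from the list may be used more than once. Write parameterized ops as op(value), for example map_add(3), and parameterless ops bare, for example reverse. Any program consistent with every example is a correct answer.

filter_lt(-9) | drop(2) | len

Check, running the answer program on each example:
  [26, -26, 28] -> [-26] -> [] -> 0
  [-18, 16, -49, -1, 26, 30, -33] -> [-18, -49, -33] -> [-33] -> 1
  [-30, 37, -24] -> [-30, -24] -> [] -> 0
  [40, -16, 28, -9, -17, 2, 26] -> [-16, -17] -> [] -> 0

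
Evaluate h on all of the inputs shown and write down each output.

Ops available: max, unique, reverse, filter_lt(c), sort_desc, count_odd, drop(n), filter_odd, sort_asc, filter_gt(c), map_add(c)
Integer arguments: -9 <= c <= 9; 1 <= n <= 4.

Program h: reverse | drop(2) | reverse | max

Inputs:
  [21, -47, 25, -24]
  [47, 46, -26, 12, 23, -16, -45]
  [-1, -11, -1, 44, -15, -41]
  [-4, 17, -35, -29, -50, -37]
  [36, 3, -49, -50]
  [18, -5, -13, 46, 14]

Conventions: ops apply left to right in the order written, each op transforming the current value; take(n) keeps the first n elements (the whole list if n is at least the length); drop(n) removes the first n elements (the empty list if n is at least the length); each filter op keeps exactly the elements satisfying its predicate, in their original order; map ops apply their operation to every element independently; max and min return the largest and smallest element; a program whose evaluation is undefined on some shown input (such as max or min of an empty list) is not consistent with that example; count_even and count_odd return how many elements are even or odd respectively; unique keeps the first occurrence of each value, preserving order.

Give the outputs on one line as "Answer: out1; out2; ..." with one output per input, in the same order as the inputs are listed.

21; 47; 44; 17; 36; 18

Execution, op by op:
  [21, -47, 25, -24] -> [-24, 25, -47, 21] -> [-47, 21] -> [21, -47] -> 21
  [47, 46, -26, 12, 23, -16, -45] -> [-45, -16, 23, 12, -26, 46, 47] -> [23, 12, -26, 46, 47] -> [47, 46, -26, 12, 23] -> 47
  [-1, -11, -1, 44, -15, -41] -> [-41, -15, 44, -1, -11, -1] -> [44, -1, -11, -1] -> [-1, -11, -1, 44] -> 44
  [-4, 17, -35, -29, -50, -37] -> [-37, -50, -29, -35, 17, -4] -> [-29, -35, 17, -4] -> [-4, 17, -35, -29] -> 17
  [36, 3, -49, -50] -> [-50, -49, 3, 36] -> [3, 36] -> [36, 3] -> 36
  [18, -5, -13, 46, 14] -> [14, 46, -13, -5, 18] -> [-13, -5, 18] -> [18, -5, -13] -> 18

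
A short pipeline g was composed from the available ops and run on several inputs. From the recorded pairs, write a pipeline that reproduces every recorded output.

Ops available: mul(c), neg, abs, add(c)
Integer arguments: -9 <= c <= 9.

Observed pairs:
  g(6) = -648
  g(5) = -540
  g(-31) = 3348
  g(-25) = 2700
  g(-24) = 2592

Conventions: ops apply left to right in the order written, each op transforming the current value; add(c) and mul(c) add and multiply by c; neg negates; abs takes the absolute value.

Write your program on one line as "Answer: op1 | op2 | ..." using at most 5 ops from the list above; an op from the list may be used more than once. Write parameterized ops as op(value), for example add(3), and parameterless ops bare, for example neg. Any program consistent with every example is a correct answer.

neg | mul(6) | mul(-3) | mul(-6)

Check, running the answer program on each example:
  6 -> -6 -> -36 -> 108 -> -648
  5 -> -5 -> -30 -> 90 -> -540
  -31 -> 31 -> 186 -> -558 -> 3348
  -25 -> 25 -> 150 -> -450 -> 2700
  -24 -> 24 -> 144 -> -432 -> 2592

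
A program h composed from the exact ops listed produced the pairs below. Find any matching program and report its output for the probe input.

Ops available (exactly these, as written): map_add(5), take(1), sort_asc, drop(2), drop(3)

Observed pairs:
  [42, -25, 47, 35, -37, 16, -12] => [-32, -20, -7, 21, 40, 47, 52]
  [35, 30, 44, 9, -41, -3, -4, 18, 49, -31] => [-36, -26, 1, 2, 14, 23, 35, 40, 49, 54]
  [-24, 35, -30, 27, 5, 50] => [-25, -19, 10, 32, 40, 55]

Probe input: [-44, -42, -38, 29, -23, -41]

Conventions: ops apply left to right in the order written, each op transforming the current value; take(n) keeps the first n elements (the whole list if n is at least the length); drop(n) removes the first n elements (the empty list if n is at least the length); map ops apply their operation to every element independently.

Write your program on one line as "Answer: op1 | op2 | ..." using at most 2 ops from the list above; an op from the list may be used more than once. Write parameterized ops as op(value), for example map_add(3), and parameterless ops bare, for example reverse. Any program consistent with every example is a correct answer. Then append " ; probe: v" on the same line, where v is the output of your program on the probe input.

sort_asc | map_add(5) ; probe: [-39, -37, -36, -33, -18, 34]

Check, running the answer program on each example:
  [42, -25, 47, 35, -37, 16, -12] -> [-37, -25, -12, 16, 35, 42, 47] -> [-32, -20, -7, 21, 40, 47, 52]
  [35, 30, 44, 9, -41, -3, -4, 18, 49, -31] -> [-41, -31, -4, -3, 9, 18, 30, 35, 44, 49] -> [-36, -26, 1, 2, 14, 23, 35, 40, 49, 54]
  [-24, 35, -30, 27, 5, 50] -> [-30, -24, 5, 27, 35, 50] -> [-25, -19, 10, 32, 40, 55]
  probe: [-44, -42, -38, 29, -23, -41] -> [-44, -42, -41, -38, -23, 29] -> [-39, -37, -36, -33, -18, 34]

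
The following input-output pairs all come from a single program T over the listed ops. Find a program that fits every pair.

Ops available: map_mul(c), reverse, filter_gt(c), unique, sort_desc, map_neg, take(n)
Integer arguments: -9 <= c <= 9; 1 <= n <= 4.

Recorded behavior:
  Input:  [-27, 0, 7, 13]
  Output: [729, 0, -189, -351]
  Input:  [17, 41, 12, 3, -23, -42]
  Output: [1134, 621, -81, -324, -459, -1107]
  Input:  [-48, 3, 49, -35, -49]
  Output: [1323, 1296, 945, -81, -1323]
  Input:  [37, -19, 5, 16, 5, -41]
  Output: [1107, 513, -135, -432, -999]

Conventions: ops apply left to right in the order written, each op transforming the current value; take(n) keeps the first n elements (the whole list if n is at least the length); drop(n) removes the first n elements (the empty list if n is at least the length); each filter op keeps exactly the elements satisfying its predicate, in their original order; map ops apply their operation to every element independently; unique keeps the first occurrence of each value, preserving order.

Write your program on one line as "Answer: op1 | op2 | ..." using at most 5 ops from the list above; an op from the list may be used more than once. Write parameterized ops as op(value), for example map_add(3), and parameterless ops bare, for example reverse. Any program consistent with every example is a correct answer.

map_mul(9) | unique | map_mul(-3) | sort_desc

Check, running the answer program on each example:
  [-27, 0, 7, 13] -> [-243, 0, 63, 117] -> [-243, 0, 63, 117] -> [729, 0, -189, -351] -> [729, 0, -189, -351]
  [17, 41, 12, 3, -23, -42] -> [153, 369, 108, 27, -207, -378] -> [153, 369, 108, 27, -207, -378] -> [-459, -1107, -324, -81, 621, 1134] -> [1134, 621, -81, -324, -459, -1107]
  [-48, 3, 49, -35, -49] -> [-432, 27, 441, -315, -441] -> [-432, 27, 441, -315, -441] -> [1296, -81, -1323, 945, 1323] -> [1323, 1296, 945, -81, -1323]
  [37, -19, 5, 16, 5, -41] -> [333, -171, 45, 144, 45, -369] -> [333, -171, 45, 144, -369] -> [-999, 513, -135, -432, 1107] -> [1107, 513, -135, -432, -999]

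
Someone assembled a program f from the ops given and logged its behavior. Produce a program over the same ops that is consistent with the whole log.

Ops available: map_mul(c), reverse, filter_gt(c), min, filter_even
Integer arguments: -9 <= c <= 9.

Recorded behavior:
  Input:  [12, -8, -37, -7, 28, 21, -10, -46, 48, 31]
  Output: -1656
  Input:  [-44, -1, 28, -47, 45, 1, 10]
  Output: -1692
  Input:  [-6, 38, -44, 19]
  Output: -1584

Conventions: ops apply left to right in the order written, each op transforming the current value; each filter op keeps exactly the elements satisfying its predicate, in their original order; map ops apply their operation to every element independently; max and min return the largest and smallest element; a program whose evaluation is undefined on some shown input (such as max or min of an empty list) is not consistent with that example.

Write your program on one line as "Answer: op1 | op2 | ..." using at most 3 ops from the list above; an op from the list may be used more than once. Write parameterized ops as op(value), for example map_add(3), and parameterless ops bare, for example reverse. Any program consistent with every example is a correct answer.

map_mul(6) | map_mul(6) | min

Check, running the answer program on each example:
  [12, -8, -37, -7, 28, 21, -10, -46, 48, 31] -> [72, -48, -222, -42, 168, 126, -60, -276, 288, 186] -> [432, -288, -1332, -252, 1008, 756, -360, -1656, 1728, 1116] -> -1656
  [-44, -1, 28, -47, 45, 1, 10] -> [-264, -6, 168, -282, 270, 6, 60] -> [-1584, -36, 1008, -1692, 1620, 36, 360] -> -1692
  [-6, 38, -44, 19] -> [-36, 228, -264, 114] -> [-216, 1368, -1584, 684] -> -1584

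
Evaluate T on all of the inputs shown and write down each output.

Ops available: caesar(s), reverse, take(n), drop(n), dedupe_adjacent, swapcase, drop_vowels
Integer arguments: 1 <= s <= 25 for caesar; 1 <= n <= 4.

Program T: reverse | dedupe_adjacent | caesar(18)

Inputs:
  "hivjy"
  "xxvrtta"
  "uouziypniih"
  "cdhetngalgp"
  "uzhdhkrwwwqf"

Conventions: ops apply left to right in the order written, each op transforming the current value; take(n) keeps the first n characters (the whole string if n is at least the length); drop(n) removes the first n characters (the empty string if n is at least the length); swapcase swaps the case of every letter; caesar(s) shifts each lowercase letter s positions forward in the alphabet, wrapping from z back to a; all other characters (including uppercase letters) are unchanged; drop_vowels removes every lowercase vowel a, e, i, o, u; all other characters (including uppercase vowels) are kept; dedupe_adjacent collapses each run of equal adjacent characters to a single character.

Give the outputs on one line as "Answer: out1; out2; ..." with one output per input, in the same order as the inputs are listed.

Execution, op by op:
  "hivjy" -> "yjvih" -> "yjvih" -> "qbnaz"
  "xxvrtta" -> "attrvxx" -> "atrvx" -> "sljnp"
  "uouziypniih" -> "hiinpyizuou" -> "hinpyizuou" -> "zafhqarmgm"
  "cdhetngalgp" -> "pglagntehdc" -> "pglagntehdc" -> "hydsyflwzvu"
  "uzhdhkrwwwqf" -> "fqwwwrkhdhzu" -> "fqwrkhdhzu" -> "xiojczvzrm"

"qbnaz"; "sljnp"; "zafhqarmgm"; "hydsyflwzvu"; "xiojczvzrm"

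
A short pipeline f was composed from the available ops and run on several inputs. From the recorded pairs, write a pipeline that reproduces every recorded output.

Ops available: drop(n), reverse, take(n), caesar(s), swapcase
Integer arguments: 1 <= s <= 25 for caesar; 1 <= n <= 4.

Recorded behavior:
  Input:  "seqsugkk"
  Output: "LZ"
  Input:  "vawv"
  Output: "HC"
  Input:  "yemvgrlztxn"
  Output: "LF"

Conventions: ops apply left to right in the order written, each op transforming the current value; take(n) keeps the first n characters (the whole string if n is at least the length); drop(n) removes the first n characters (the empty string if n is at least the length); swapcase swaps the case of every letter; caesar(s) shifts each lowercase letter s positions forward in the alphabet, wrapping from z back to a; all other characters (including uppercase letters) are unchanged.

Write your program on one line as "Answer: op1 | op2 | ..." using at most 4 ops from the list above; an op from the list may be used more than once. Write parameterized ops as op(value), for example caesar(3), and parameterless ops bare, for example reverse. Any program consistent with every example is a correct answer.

caesar(7) | take(2) | swapcase | reverse

Check, running the answer program on each example:
  "seqsugkk" -> "zlxzbnrr" -> "zl" -> "ZL" -> "LZ"
  "vawv" -> "chdc" -> "ch" -> "CH" -> "HC"
  "yemvgrlztxn" -> "fltcnysgaeu" -> "fl" -> "FL" -> "LF"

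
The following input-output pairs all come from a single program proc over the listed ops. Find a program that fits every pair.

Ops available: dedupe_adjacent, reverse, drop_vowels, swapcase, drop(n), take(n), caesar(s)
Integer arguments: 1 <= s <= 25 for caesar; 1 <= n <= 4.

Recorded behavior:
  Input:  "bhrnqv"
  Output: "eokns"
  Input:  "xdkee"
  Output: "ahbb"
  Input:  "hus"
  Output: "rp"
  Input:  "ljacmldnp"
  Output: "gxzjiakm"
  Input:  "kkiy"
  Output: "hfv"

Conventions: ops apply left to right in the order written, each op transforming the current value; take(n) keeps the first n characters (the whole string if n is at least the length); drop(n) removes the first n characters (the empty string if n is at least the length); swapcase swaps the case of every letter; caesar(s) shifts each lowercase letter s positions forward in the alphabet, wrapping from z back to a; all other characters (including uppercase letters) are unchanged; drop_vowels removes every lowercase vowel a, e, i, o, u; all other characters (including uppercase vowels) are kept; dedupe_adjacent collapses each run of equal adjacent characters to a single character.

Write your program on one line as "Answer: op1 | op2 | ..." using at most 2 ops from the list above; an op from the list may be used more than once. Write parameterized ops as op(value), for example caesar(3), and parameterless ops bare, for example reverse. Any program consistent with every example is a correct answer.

drop(1) | caesar(23)

Check, running the answer program on each example:
  "bhrnqv" -> "hrnqv" -> "eokns"
  "xdkee" -> "dkee" -> "ahbb"
  "hus" -> "us" -> "rp"
  "ljacmldnp" -> "jacmldnp" -> "gxzjiakm"
  "kkiy" -> "kiy" -> "hfv"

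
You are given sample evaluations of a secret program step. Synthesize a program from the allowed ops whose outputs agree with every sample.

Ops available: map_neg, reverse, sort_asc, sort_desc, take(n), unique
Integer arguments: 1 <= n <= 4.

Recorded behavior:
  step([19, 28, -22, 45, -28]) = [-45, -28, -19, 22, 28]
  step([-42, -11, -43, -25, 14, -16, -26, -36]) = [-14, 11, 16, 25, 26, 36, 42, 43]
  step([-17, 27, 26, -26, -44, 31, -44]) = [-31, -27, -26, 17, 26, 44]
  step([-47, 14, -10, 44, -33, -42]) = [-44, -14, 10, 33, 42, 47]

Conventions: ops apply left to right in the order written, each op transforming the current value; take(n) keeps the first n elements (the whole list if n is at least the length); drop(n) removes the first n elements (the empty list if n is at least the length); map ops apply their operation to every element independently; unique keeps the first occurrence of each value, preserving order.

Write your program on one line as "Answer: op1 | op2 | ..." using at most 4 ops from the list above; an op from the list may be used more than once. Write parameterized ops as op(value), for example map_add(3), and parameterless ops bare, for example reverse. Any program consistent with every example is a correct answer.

reverse | unique | map_neg | sort_asc

Check, running the answer program on each example:
  [19, 28, -22, 45, -28] -> [-28, 45, -22, 28, 19] -> [-28, 45, -22, 28, 19] -> [28, -45, 22, -28, -19] -> [-45, -28, -19, 22, 28]
  [-42, -11, -43, -25, 14, -16, -26, -36] -> [-36, -26, -16, 14, -25, -43, -11, -42] -> [-36, -26, -16, 14, -25, -43, -11, -42] -> [36, 26, 16, -14, 25, 43, 11, 42] -> [-14, 11, 16, 25, 26, 36, 42, 43]
  [-17, 27, 26, -26, -44, 31, -44] -> [-44, 31, -44, -26, 26, 27, -17] -> [-44, 31, -26, 26, 27, -17] -> [44, -31, 26, -26, -27, 17] -> [-31, -27, -26, 17, 26, 44]
  [-47, 14, -10, 44, -33, -42] -> [-42, -33, 44, -10, 14, -47] -> [-42, -33, 44, -10, 14, -47] -> [42, 33, -44, 10, -14, 47] -> [-44, -14, 10, 33, 42, 47]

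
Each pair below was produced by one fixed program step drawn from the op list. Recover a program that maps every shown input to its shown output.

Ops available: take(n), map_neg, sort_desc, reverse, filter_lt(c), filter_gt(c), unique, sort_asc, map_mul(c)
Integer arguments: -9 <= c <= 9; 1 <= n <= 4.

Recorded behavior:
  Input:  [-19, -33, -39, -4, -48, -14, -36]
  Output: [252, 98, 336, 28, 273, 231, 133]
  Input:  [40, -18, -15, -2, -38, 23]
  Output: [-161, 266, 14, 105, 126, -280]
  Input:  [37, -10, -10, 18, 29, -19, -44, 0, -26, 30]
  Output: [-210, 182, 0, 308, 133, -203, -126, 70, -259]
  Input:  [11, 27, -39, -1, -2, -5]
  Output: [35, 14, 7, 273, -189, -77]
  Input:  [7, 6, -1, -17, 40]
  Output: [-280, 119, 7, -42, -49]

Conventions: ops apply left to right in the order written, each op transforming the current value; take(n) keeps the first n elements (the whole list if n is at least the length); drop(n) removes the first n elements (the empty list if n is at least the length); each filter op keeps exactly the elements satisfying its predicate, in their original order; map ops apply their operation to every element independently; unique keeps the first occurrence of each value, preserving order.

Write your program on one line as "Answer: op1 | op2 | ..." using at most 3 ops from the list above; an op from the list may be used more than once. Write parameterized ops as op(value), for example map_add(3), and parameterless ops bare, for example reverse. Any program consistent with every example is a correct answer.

unique | map_mul(-7) | reverse

Check, running the answer program on each example:
  [-19, -33, -39, -4, -48, -14, -36] -> [-19, -33, -39, -4, -48, -14, -36] -> [133, 231, 273, 28, 336, 98, 252] -> [252, 98, 336, 28, 273, 231, 133]
  [40, -18, -15, -2, -38, 23] -> [40, -18, -15, -2, -38, 23] -> [-280, 126, 105, 14, 266, -161] -> [-161, 266, 14, 105, 126, -280]
  [37, -10, -10, 18, 29, -19, -44, 0, -26, 30] -> [37, -10, 18, 29, -19, -44, 0, -26, 30] -> [-259, 70, -126, -203, 133, 308, 0, 182, -210] -> [-210, 182, 0, 308, 133, -203, -126, 70, -259]
  [11, 27, -39, -1, -2, -5] -> [11, 27, -39, -1, -2, -5] -> [-77, -189, 273, 7, 14, 35] -> [35, 14, 7, 273, -189, -77]
  [7, 6, -1, -17, 40] -> [7, 6, -1, -17, 40] -> [-49, -42, 7, 119, -280] -> [-280, 119, 7, -42, -49]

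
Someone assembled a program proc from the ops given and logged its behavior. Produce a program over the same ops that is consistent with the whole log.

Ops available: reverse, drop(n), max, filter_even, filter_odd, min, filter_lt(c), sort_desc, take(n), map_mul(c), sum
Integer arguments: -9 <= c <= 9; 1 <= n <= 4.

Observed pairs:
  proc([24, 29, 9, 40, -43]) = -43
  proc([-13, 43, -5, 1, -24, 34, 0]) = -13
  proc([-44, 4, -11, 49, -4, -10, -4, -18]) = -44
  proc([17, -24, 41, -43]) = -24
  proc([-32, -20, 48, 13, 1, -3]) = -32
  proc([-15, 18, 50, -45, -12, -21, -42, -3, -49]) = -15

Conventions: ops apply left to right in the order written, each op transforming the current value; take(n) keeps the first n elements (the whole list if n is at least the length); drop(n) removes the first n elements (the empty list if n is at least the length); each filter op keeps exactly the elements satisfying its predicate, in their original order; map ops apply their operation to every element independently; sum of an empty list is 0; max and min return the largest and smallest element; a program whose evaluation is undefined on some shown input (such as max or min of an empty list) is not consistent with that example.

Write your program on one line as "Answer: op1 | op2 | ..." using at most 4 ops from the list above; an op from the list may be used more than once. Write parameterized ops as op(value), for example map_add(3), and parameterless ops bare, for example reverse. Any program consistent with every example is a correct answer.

filter_lt(7) | take(1) | max

Check, running the answer program on each example:
  [24, 29, 9, 40, -43] -> [-43] -> [-43] -> -43
  [-13, 43, -5, 1, -24, 34, 0] -> [-13, -5, 1, -24, 0] -> [-13] -> -13
  [-44, 4, -11, 49, -4, -10, -4, -18] -> [-44, 4, -11, -4, -10, -4, -18] -> [-44] -> -44
  [17, -24, 41, -43] -> [-24, -43] -> [-24] -> -24
  [-32, -20, 48, 13, 1, -3] -> [-32, -20, 1, -3] -> [-32] -> -32
  [-15, 18, 50, -45, -12, -21, -42, -3, -49] -> [-15, -45, -12, -21, -42, -3, -49] -> [-15] -> -15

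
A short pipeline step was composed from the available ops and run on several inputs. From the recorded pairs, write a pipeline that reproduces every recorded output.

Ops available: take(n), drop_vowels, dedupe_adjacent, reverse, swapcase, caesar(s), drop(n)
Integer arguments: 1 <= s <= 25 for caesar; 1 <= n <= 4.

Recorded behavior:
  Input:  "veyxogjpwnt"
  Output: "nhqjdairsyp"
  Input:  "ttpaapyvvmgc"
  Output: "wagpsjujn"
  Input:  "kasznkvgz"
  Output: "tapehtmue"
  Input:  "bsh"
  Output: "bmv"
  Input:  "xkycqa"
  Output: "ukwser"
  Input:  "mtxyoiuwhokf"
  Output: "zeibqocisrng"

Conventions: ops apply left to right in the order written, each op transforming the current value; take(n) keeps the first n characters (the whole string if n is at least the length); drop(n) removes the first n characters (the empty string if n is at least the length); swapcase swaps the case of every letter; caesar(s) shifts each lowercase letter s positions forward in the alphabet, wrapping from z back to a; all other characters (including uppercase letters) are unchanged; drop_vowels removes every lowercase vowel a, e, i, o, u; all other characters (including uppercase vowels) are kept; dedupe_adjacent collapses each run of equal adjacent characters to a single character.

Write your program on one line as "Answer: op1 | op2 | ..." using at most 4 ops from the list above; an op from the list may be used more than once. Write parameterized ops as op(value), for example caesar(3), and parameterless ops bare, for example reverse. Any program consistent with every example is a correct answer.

caesar(20) | reverse | dedupe_adjacent

Check, running the answer program on each example:
  "veyxogjpwnt" -> "pysriadjqhn" -> "nhqjdairsyp" -> "nhqjdairsyp"
  "ttpaapyvvmgc" -> "nnjuujsppgaw" -> "wagppsjuujnn" -> "wagpsjujn"
  "kasznkvgz" -> "eumthepat" -> "tapehtmue" -> "tapehtmue"
  "bsh" -> "vmb" -> "bmv" -> "bmv"
  "xkycqa" -> "reswku" -> "ukwser" -> "ukwser"
  "mtxyoiuwhokf" -> "gnrsicoqbiez" -> "zeibqocisrng" -> "zeibqocisrng"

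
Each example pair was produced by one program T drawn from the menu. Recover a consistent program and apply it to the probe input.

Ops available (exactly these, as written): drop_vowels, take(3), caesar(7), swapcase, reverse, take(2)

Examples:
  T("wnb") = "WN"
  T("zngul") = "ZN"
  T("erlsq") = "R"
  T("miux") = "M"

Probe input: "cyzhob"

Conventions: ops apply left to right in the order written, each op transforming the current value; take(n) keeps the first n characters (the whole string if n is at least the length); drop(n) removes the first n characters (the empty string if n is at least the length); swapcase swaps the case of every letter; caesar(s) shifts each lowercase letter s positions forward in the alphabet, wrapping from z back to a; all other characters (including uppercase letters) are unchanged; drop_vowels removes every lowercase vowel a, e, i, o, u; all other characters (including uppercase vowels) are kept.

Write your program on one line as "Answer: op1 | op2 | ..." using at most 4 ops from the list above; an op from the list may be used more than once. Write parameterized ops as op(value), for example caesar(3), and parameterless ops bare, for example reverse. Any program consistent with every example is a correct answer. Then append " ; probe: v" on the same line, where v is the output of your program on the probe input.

take(2) | drop_vowels | swapcase ; probe: "CY"

Check, running the answer program on each example:
  "wnb" -> "wn" -> "wn" -> "WN"
  "zngul" -> "zn" -> "zn" -> "ZN"
  "erlsq" -> "er" -> "r" -> "R"
  "miux" -> "mi" -> "m" -> "M"
  probe: "cyzhob" -> "cy" -> "cy" -> "CY"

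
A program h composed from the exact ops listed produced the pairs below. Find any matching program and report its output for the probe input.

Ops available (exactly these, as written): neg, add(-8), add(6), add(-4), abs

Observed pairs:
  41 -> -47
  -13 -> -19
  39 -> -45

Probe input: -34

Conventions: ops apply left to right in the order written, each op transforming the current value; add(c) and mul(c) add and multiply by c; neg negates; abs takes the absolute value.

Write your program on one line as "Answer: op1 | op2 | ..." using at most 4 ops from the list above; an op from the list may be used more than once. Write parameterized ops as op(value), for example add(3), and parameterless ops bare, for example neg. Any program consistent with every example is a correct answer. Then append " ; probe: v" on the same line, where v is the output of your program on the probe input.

abs | add(6) | neg ; probe: -40

Check, running the answer program on each example:
  41 -> 41 -> 47 -> -47
  -13 -> 13 -> 19 -> -19
  39 -> 39 -> 45 -> -45
  probe: -34 -> 34 -> 40 -> -40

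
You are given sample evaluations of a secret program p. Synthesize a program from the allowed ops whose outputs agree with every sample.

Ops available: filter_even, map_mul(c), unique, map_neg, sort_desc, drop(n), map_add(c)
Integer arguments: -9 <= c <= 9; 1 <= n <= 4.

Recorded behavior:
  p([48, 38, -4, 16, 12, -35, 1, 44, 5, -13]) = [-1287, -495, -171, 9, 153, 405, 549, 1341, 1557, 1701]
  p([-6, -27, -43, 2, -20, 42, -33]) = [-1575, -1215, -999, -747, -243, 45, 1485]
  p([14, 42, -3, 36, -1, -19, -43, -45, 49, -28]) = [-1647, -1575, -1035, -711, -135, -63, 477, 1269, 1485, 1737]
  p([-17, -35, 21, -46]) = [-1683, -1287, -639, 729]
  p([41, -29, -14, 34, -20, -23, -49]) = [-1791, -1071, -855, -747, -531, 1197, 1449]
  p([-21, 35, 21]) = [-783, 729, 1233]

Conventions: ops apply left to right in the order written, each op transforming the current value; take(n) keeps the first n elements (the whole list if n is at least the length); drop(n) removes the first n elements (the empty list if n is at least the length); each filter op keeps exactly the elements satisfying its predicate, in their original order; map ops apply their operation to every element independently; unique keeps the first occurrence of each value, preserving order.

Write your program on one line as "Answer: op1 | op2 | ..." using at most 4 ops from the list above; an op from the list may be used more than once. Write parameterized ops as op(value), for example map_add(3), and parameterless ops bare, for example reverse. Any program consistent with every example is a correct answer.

map_mul(-4) | sort_desc | map_add(3) | map_mul(-9)

Check, running the answer program on each example:
  [48, 38, -4, 16, 12, -35, 1, 44, 5, -13] -> [-192, -152, 16, -64, -48, 140, -4, -176, -20, 52] -> [140, 52, 16, -4, -20, -48, -64, -152, -176, -192] -> [143, 55, 19, -1, -17, -45, -61, -149, -173, -189] -> [-1287, -495, -171, 9, 153, 405, 549, 1341, 1557, 1701]
  [-6, -27, -43, 2, -20, 42, -33] -> [24, 108, 172, -8, 80, -168, 132] -> [172, 132, 108, 80, 24, -8, -168] -> [175, 135, 111, 83, 27, -5, -165] -> [-1575, -1215, -999, -747, -243, 45, 1485]
  [14, 42, -3, 36, -1, -19, -43, -45, 49, -28] -> [-56, -168, 12, -144, 4, 76, 172, 180, -196, 112] -> [180, 172, 112, 76, 12, 4, -56, -144, -168, -196] -> [183, 175, 115, 79, 15, 7, -53, -141, -165, -193] -> [-1647, -1575, -1035, -711, -135, -63, 477, 1269, 1485, 1737]
  [-17, -35, 21, -46] -> [68, 140, -84, 184] -> [184, 140, 68, -84] -> [187, 143, 71, -81] -> [-1683, -1287, -639, 729]
  [41, -29, -14, 34, -20, -23, -49] -> [-164, 116, 56, -136, 80, 92, 196] -> [196, 116, 92, 80, 56, -136, -164] -> [199, 119, 95, 83, 59, -133, -161] -> [-1791, -1071, -855, -747, -531, 1197, 1449]
  [-21, 35, 21] -> [84, -140, -84] -> [84, -84, -140] -> [87, -81, -137] -> [-783, 729, 1233]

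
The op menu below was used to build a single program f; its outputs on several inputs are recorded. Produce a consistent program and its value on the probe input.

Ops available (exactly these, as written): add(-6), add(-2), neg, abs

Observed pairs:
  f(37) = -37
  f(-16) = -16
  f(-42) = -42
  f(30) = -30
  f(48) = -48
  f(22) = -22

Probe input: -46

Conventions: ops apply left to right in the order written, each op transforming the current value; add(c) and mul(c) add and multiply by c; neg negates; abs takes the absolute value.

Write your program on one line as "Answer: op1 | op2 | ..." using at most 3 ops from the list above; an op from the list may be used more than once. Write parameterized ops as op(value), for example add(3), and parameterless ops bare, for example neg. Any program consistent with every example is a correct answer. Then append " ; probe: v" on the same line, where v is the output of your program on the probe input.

abs | neg ; probe: -46

Check, running the answer program on each example:
  37 -> 37 -> -37
  -16 -> 16 -> -16
  -42 -> 42 -> -42
  30 -> 30 -> -30
  48 -> 48 -> -48
  22 -> 22 -> -22
  probe: -46 -> 46 -> -46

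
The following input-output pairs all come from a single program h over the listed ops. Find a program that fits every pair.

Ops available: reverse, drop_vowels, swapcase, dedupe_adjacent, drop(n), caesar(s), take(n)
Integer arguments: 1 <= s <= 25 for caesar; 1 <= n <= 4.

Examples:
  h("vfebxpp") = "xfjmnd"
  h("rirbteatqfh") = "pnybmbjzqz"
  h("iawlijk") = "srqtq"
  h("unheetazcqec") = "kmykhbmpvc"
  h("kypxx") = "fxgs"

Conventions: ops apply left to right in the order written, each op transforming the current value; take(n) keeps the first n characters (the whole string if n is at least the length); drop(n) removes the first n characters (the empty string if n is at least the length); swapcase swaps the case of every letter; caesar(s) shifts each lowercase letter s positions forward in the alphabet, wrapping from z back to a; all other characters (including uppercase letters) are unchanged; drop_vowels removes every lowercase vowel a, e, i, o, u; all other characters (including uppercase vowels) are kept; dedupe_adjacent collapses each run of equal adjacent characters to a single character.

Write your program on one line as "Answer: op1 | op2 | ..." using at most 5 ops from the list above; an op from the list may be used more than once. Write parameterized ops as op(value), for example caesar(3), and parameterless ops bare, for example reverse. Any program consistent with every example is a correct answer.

caesar(13) | reverse | dedupe_adjacent | caesar(21) | drop_vowels

Check, running the answer program on each example:
  "vfebxpp" -> "isrokcc" -> "cckorsi" -> "ckorsi" -> "xfjmnd" -> "xfjmnd"
  "rirbteatqfh" -> "eveogrngdsu" -> "usdgnrgoeve" -> "usdgnrgoeve" -> "pnybimbjzqz" -> "pnybmbjzqz"
  "iawlijk" -> "vnjyvwx" -> "xwvyjnv" -> "xwvyjnv" -> "srqteiq" -> "srqtq"
  "unheetazcqec" -> "haurrgnmpdrp" -> "prdpmngrruah" -> "prdpmngruah" -> "kmykhibmpvc" -> "kmykhbmpvc"
  "kypxx" -> "xlckk" -> "kkclx" -> "kclx" -> "fxgs" -> "fxgs"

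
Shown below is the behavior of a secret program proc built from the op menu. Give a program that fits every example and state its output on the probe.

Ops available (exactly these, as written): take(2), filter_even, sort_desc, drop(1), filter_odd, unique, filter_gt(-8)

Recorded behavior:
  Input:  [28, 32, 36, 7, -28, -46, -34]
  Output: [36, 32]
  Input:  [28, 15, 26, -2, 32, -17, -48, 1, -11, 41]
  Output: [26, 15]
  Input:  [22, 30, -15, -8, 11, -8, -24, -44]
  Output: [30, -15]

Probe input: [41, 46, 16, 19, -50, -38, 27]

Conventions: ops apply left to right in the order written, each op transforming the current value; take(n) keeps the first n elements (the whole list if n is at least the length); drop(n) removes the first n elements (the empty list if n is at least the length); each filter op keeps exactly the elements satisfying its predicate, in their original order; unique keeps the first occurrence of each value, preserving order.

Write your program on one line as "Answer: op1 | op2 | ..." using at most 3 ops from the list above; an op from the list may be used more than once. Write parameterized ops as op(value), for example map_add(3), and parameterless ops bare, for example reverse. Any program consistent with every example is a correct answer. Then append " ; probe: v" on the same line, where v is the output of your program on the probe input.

drop(1) | take(2) | sort_desc ; probe: [46, 16]

Check, running the answer program on each example:
  [28, 32, 36, 7, -28, -46, -34] -> [32, 36, 7, -28, -46, -34] -> [32, 36] -> [36, 32]
  [28, 15, 26, -2, 32, -17, -48, 1, -11, 41] -> [15, 26, -2, 32, -17, -48, 1, -11, 41] -> [15, 26] -> [26, 15]
  [22, 30, -15, -8, 11, -8, -24, -44] -> [30, -15, -8, 11, -8, -24, -44] -> [30, -15] -> [30, -15]
  probe: [41, 46, 16, 19, -50, -38, 27] -> [46, 16, 19, -50, -38, 27] -> [46, 16] -> [46, 16]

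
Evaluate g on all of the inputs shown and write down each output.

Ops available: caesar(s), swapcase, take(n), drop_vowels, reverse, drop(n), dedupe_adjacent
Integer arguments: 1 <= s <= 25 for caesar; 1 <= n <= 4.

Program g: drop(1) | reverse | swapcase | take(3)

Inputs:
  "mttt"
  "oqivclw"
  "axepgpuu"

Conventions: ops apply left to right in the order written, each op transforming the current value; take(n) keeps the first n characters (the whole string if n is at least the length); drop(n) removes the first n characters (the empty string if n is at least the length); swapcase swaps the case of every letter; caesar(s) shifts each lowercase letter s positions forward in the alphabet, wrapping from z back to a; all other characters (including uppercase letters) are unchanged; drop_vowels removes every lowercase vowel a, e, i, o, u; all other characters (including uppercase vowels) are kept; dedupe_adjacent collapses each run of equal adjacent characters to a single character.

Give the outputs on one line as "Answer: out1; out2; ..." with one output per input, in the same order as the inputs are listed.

Execution, op by op:
  "mttt" -> "ttt" -> "ttt" -> "TTT" -> "TTT"
  "oqivclw" -> "qivclw" -> "wlcviq" -> "WLCVIQ" -> "WLC"
  "axepgpuu" -> "xepgpuu" -> "uupgpex" -> "UUPGPEX" -> "UUP"

"TTT"; "WLC"; "UUP"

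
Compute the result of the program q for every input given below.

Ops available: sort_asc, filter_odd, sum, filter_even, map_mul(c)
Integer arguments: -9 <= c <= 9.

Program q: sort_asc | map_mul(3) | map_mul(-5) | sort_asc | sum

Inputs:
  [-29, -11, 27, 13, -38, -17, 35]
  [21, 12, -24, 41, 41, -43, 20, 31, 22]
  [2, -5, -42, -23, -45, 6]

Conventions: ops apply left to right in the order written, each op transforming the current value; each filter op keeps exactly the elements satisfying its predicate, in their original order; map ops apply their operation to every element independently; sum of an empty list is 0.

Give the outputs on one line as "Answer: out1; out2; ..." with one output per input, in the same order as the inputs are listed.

300; -1815; 1605

Execution, op by op:
  [-29, -11, 27, 13, -38, -17, 35] -> [-38, -29, -17, -11, 13, 27, 35] -> [-114, -87, -51, -33, 39, 81, 105] -> [570, 435, 255, 165, -195, -405, -525] -> [-525, -405, -195, 165, 255, 435, 570] -> 300
  [21, 12, -24, 41, 41, -43, 20, 31, 22] -> [-43, -24, 12, 20, 21, 22, 31, 41, 41] -> [-129, -72, 36, 60, 63, 66, 93, 123, 123] -> [645, 360, -180, -300, -315, -330, -465, -615, -615] -> [-615, -615, -465, -330, -315, -300, -180, 360, 645] -> -1815
  [2, -5, -42, -23, -45, 6] -> [-45, -42, -23, -5, 2, 6] -> [-135, -126, -69, -15, 6, 18] -> [675, 630, 345, 75, -30, -90] -> [-90, -30, 75, 345, 630, 675] -> 1605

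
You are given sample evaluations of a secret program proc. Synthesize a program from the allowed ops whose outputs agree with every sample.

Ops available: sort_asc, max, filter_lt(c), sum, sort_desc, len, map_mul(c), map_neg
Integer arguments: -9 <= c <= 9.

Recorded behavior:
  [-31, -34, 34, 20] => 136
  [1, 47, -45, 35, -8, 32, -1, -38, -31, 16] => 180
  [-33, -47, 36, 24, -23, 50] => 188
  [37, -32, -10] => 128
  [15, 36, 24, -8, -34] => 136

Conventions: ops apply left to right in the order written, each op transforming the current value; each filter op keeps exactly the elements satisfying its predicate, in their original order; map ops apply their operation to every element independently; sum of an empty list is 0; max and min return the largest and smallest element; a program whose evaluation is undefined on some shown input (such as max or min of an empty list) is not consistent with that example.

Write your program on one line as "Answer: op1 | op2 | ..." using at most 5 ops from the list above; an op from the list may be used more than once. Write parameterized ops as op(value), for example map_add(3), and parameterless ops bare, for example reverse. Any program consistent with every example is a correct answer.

map_mul(4) | map_neg | sort_desc | max

Check, running the answer program on each example:
  [-31, -34, 34, 20] -> [-124, -136, 136, 80] -> [124, 136, -136, -80] -> [136, 124, -80, -136] -> 136
  [1, 47, -45, 35, -8, 32, -1, -38, -31, 16] -> [4, 188, -180, 140, -32, 128, -4, -152, -124, 64] -> [-4, -188, 180, -140, 32, -128, 4, 152, 124, -64] -> [180, 152, 124, 32, 4, -4, -64, -128, -140, -188] -> 180
  [-33, -47, 36, 24, -23, 50] -> [-132, -188, 144, 96, -92, 200] -> [132, 188, -144, -96, 92, -200] -> [188, 132, 92, -96, -144, -200] -> 188
  [37, -32, -10] -> [148, -128, -40] -> [-148, 128, 40] -> [128, 40, -148] -> 128
  [15, 36, 24, -8, -34] -> [60, 144, 96, -32, -136] -> [-60, -144, -96, 32, 136] -> [136, 32, -60, -96, -144] -> 136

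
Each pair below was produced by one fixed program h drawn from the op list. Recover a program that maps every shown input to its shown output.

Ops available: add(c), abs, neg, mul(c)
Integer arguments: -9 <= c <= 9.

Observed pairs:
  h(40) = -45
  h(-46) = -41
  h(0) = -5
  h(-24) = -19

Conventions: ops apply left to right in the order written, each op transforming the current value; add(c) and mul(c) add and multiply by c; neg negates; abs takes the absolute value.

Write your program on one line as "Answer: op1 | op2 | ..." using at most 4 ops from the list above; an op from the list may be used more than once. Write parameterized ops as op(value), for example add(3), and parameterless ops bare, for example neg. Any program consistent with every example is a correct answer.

add(5) | abs | neg

Check, running the answer program on each example:
  40 -> 45 -> 45 -> -45
  -46 -> -41 -> 41 -> -41
  0 -> 5 -> 5 -> -5
  -24 -> -19 -> 19 -> -19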